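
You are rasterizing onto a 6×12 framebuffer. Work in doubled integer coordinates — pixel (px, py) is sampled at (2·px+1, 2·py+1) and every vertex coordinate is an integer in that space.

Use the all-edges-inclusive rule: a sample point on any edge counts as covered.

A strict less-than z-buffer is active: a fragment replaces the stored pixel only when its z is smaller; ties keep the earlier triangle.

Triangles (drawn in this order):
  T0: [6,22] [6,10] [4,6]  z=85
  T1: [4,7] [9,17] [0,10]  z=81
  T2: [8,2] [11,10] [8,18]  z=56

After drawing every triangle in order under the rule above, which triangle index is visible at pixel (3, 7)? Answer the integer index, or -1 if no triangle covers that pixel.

T0:
  2·area = 24  (B↔C swapped to make it positive)
  edge (6, 22)→(4, 6): d=(-2,-16) inclusive
  edge (4, 6)→(6, 10): d=(2,4) inclusive
  edge (6, 10)→(6, 22): d=(0,12) inclusive
    (2,4)@(5, 9): e=[10,2,12] → X
    (3,4)@(7, 9): e=[42,-6,-12] → .
    (2,5)@(5, 11): e=[6,6,12] → X
    (3,5)@(7, 11): e=[38,-2,-12] → .
    (2,6)@(5, 13): e=[2,10,12] → X
    (3,6)@(7, 13): e=[34,2,-12] → .
    (2,7)@(5, 15): e=[-2,14,12] → .
  covered (3 px):
    . . . . . .
    . . . . . .
    . . . . . .
    . . . . . .
    . . X . . .
    . . X . . .
    . . X . . .
    . . . . . .
    . . . . . .
    . . . . . .
    . . . . . .
    . . . . . .
T1:
  2·area = 55
  edge (4, 7)→(9, 17): d=(5,10) inclusive
  edge (9, 17)→(0, 10): d=(-9,-7) inclusive
  edge (0, 10)→(4, 7): d=(4,-3) inclusive
    (0,0)@(1, 1): e=[0,88,-33] → .  [on edge]
    (1,2)@(3, 5): e=[0,66,-11] → .  [on edge]
    (1,4)@(3, 9): e=[20,30,5] → X
    (2,4)@(5, 9): e=[0,44,11] → X  [on edge]
    (3,4)@(7, 9): e=[-20,58,17] → .
    (1,5)@(3, 11): e=[30,12,13] → X
    (3,5)@(7, 11): e=[-10,40,25] → .
    (1,6)@(3, 13): e=[40,-6,21] → .
    (2,6)@(5, 13): e=[20,8,27] → X
    (3,6)@(7, 13): e=[0,22,33] → X  [on edge]
    (4,6)@(9, 13): e=[-20,36,39] → .
    (2,7)@(5, 15): e=[30,-10,35] → .
    (4,8)@(9, 17): e=[0,0,55] → X  [on edge]
    (5,10)@(11, 21): e=[0,-22,77] → .  [on edge]
  covered (8 px):
    . . . . . .
    . . . . . .
    . . . . . .
    . . . . . .
    . X X . . .
    . X X . . .
    . . X X . .
    . . . X . .
    . . . . X .
    . . . . . .
    . . . . . .
    . . . . . .
T2:
  2·area = 48
  edge (8, 2)→(11, 10): d=(3,8) inclusive
  edge (11, 10)→(8, 18): d=(-3,8) inclusive
  edge (8, 18)→(8, 2): d=(0,-16) inclusive
    (4,2)@(9, 5): e=[1,31,16] → X
    (5,2)@(11, 5): e=[-15,15,48] → .
    (4,3)@(9, 7): e=[7,25,16] → X
    (5,3)@(11, 7): e=[-9,9,48] → .
    (4,4)@(9, 9): e=[13,19,16] → X
    (5,4)@(11, 9): e=[-3,3,48] → .
    (4,5)@(9, 11): e=[19,13,16] → X
    (5,5)@(11, 11): e=[3,-3,48] → .
    (4,6)@(9, 13): e=[25,7,16] → X
    (5,6)@(11, 13): e=[9,-9,48] → .
    (4,7)@(9, 15): e=[31,1,16] → X
    (5,7)@(11, 15): e=[15,-15,48] → .
  covered (6 px):
    . . . . . .
    . . . . . .
    . . . . X .
    . . . . X .
    . . . . X .
    . . . . X .
    . . . . X .
    . . . . X .
    . . . . . .
    . . . . . .
    . . . . . .
    . . . . . .

Z-buffer (winner per pixel, '.' = empty):
  . . . . . .
  . . . . . .
  . . . . 2 .
  . . . . 2 .
  . 1 1 . 2 .
  . 1 1 . 2 .
  . . 1 1 2 .
  . . . 1 2 .
  . . . . 1 .
  . . . . . .
  . . . . . .
  . . . . . .

Final: 1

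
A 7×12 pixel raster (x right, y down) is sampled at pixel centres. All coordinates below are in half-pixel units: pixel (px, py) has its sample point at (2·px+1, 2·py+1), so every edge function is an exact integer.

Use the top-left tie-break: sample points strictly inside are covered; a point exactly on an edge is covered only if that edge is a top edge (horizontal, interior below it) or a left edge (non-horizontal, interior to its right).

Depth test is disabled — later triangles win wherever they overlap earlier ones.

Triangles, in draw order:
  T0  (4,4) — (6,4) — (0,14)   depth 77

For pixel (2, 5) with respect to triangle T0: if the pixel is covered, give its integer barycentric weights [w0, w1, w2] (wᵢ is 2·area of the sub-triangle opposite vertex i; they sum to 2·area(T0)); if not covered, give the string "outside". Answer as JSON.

T0:
  2·area = 20
  edge (4, 4)→(6, 4): d=(2,0) top-left  bias=+0
  edge (6, 4)→(0, 14): d=(-6,10) right/bottom  bias=-1
  edge (0, 14)→(4, 4): d=(4,-10) top-left  bias=+0
    (2,2)@(5, 5): e=[2,4,14] → █
    (3,2)@(7, 5): e=[2,-16,34] → ·
    (1,3)@(3, 7): e=[6,12,2] → █
    (2,3)@(5, 7): e=[6,-8,22] → ·
    (1,4)@(3, 9): e=[10,0,10] → ·  [on edge]
  covered (2 px):
    · · · · · · ·
    · · · · · · ·
    · · █ · · · ·
    · █ · · · · ·
    · · · · · · ·
    · · · · · · ·
    · · · · · · ·
    · · · · · · ·
    · · · · · · ·
    · · · · · · ·
    · · · · · · ·
    · · · · · · ·

Final: "outside"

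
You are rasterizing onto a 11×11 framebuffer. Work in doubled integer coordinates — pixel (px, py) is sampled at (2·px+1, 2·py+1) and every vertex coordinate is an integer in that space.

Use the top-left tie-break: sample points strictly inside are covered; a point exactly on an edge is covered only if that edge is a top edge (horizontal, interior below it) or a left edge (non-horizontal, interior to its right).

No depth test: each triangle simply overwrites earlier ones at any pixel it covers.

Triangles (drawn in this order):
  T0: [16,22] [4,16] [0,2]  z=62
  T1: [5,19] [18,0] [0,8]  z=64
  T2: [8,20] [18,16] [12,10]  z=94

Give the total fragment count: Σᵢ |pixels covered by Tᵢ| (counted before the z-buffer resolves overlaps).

T0:
  2·area = 144
  edge (16, 22)→(4, 16): d=(-12,-6) top-left  bias=+0
  edge (4, 16)→(0, 2): d=(-4,-14) top-left  bias=+0
  edge (0, 2)→(16, 22): d=(16,20) right/bottom  bias=-1
    (0,2)@(1, 5): e=[114,2,28] → #
    (1,2)@(3, 5): e=[126,30,-12] → ·
    (0,3)@(1, 7): e=[90,-6,60] → ·
    (1,3)@(3, 7): e=[102,22,20] → #
    (2,3)@(5, 7): e=[114,50,-20] → ·
    (1,4)@(3, 9): e=[78,14,52] → #
    (2,4)@(5, 9): e=[90,42,12] → #
    (3,4)@(7, 9): e=[102,70,-28] → ·
    (1,5)@(3, 11): e=[54,6,84] → #
    (3,5)@(7, 11): e=[78,62,4] → #
    (4,5)@(9, 11): e=[90,90,-36] → ·
    (1,6)@(3, 13): e=[30,-2,116] → ·
  covered (18 px):
    · · · · · · · · · · ·
    · · · · · · · · · · ·
    # · · · · · · · · · ·
    · # · · · · · · · · ·
    · # # · · · · · · · ·
    · # # # · · · · · · ·
    · · # # · · · · · · ·
    · · # # # · · · · · ·
    · · · # # # · · · · ·
    · · · · · # # · · · ·
    · · · · · · · # · · ·
T1:
  2·area = 238  (B↔C swapped to make it positive)
  edge (5, 19)→(0, 8): d=(-5,-11) top-left  bias=+0
  edge (0, 8)→(18, 0): d=(18,-8) top-left  bias=+0
  edge (18, 0)→(5, 19): d=(-13,19) right/bottom  bias=-1
    (8,0)@(17, 1): e=[222,10,6] → #
    (9,0)@(19, 1): e=[244,26,-32] → ·
    (6,1)@(13, 3): e=[168,14,56] → #
    (7,1)@(15, 3): e=[190,30,18] → #
    (8,1)@(17, 3): e=[212,46,-20] → ·
    (3,2)@(7, 5): e=[92,2,144] → #
    (4,2)@(9, 5): e=[114,18,106] → #
    (5,2)@(11, 5): e=[136,34,68] → #
    (7,2)@(15, 5): e=[180,66,-8] → ·
    (1,3)@(3, 7): e=[38,6,194] → #
    (2,3)@(5, 7): e=[60,22,156] → #
    (7,3)@(15, 7): e=[170,102,-34] → ·
    (2,9)@(5, 19): e=[0,238,0] → ·  [on edge]
  covered (30 px):
    · · · · · · · · # · ·
    · · · · · · # # · · ·
    · · · # # # # · · · ·
    · # # # # # # · · · ·
    # # # # # # · · · · ·
    · # # # # · · · · · ·
    · # # # # · · · · · ·
    · · # # · · · · · · ·
    · · # · · · · · · · ·
    · · · · · · · · · · ·
    · · · · · · · · · · ·
T2:
  2·area = 84  (B↔C swapped to make it positive)
  edge (8, 20)→(12, 10): d=(4,-10) top-left  bias=+0
  edge (12, 10)→(18, 16): d=(6,6) right/bottom  bias=-1
  edge (18, 16)→(8, 20): d=(-10,4) right/bottom  bias=-1
    (1,0)@(3, 1): e=[-126,0,210] → ·  [on edge]
    (2,1)@(5, 3): e=[-98,0,182] → ·  [on edge]
    (3,2)@(7, 5): e=[-70,0,154] → ·  [on edge]
    (4,3)@(9, 7): e=[-42,0,126] → ·  [on edge]
    (5,4)@(11, 9): e=[-14,0,98] → ·  [on edge]
    (6,5)@(13, 11): e=[14,0,70] → ·  [on edge]
    (5,6)@(11, 13): e=[2,24,58] → #
    (6,6)@(13, 13): e=[22,12,50] → #
    (7,6)@(15, 13): e=[42,0,42] → ·  [on edge]
    (5,7)@(11, 15): e=[10,36,38] → #
    (7,7)@(15, 15): e=[50,12,22] → #
    (8,7)@(17, 15): e=[70,0,14] → ·  [on edge]
    (9,8)@(19, 17): e=[98,0,-14] → ·  [on edge]
    (10,9)@(21, 19): e=[126,0,-42] → ·  [on edge]
  covered (9 px):
    · · · · · · · · · · ·
    · · · · · · · · · · ·
    · · · · · · · · · · ·
    · · · · · · · · · · ·
    · · · · · · · · · · ·
    · · · · · · · · · · ·
    · · · · · # # · · · ·
    · · · · · # # # · · ·
    · · · · · # # # · · ·
    · · · · # · · · · · ·
    · · · · · · · · · · ·

Final: 57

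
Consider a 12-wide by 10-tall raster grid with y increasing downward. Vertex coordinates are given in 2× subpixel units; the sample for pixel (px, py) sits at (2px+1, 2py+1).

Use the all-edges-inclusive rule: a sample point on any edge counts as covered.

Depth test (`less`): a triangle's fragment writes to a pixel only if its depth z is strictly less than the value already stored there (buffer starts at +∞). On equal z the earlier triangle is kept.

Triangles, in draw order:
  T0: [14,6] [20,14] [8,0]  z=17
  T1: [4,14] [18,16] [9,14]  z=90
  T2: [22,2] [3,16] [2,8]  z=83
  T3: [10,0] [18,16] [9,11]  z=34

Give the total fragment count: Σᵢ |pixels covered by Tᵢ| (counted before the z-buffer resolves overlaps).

T0:
  2·area = 12
  edge (14, 6)→(20, 14): d=(6,8) inclusive
  edge (20, 14)→(8, 0): d=(-12,-14) inclusive
  edge (8, 0)→(14, 6): d=(6,6) inclusive
    (4,0)@(9, 1): e=[10,2,0] → █  [on edge]
    (5,0)@(11, 1): e=[-6,30,-12] → ·
    (4,1)@(9, 3): e=[22,-22,12] → ·
    (5,1)@(11, 3): e=[6,6,0] → █  [on edge]
    (6,1)@(13, 3): e=[-10,34,-12] → ·
    (5,2)@(11, 5): e=[18,-18,12] → ·
    (6,2)@(13, 5): e=[2,10,0] → █  [on edge]
    (7,2)@(15, 5): e=[-14,38,-12] → ·
    (6,3)@(13, 7): e=[14,-14,12] → ·
    (7,3)@(15, 7): e=[-2,14,0] → ·  [on edge]
    (8,4)@(17, 9): e=[-6,18,0] → ·  [on edge]
    (9,5)@(19, 11): e=[-10,22,0] → ·  [on edge]
    (10,6)@(21, 13): e=[-14,26,0] → ·  [on edge]
    (11,7)@(23, 15): e=[-18,30,0] → ·  [on edge]
  covered (3 px):
    · · · · █ · · · · · · ·
    · · · · · █ · · · · · ·
    · · · · · · █ · · · · ·
    · · · · · · · · · · · ·
    · · · · · · · · · · · ·
    · · · · · · · · · · · ·
    · · · · · · · · · · · ·
    · · · · · · · · · · · ·
    · · · · · · · · · · · ·
    · · · · · · · · · · · ·
T1:
  2·area = 10  (B↔C swapped to make it positive)
  edge (4, 14)→(9, 14): d=(5,0) inclusive
  edge (9, 14)→(18, 16): d=(9,2) inclusive
  edge (18, 16)→(4, 14): d=(-14,-2) inclusive
    (5,7)@(11, 15): e=[5,5,0] → █  [on edge]
    (6,7)@(13, 15): e=[5,1,4] → █
    (7,7)@(15, 15): e=[5,-3,8] → ·
    (5,8)@(11, 17): e=[15,23,-28] → ·
    (6,8)@(13, 17): e=[15,19,-24] → ·
  covered (2 px):
    · · · · · · · · · · · ·
    · · · · · · · · · · · ·
    · · · · · · · · · · · ·
    · · · · · · · · · · · ·
    · · · · · · · · · · · ·
    · · · · · · · · · · · ·
    · · · · · · · · · · · ·
    · · · · · █ █ · · · · ·
    · · · · · · · · · · · ·
    · · · · · · · · · · · ·
T2:
  2·area = 166
  edge (22, 2)→(3, 16): d=(-19,14) inclusive
  edge (3, 16)→(2, 8): d=(-1,-8) inclusive
  edge (2, 8)→(22, 2): d=(20,-6) inclusive
    (9,1)@(19, 3): e=[23,141,2] → █
    (10,1)@(21, 3): e=[-5,157,14] → ·
    (6,2)@(13, 5): e=[69,91,6] → █
    (7,2)@(15, 5): e=[41,107,18] → █
    (8,2)@(17, 5): e=[13,123,30] → █
    (9,2)@(19, 5): e=[-15,139,42] → ·
    (3,3)@(7, 7): e=[115,41,10] → █
    (4,3)@(9, 7): e=[87,57,22] → █
    (5,3)@(11, 7): e=[59,73,34] → █
    (8,3)@(17, 7): e=[-25,121,70] → ·
    (1,4)@(3, 9): e=[133,7,26] → █
    (2,4)@(5, 9): e=[105,23,38] → █
  covered (22 px):
    · · · · · · · · · · · ·
    · · · · · · · · · █ · ·
    · · · · · · █ █ █ · · ·
    · · · █ █ █ █ █ · · · ·
    · █ █ █ █ █ · · · · · ·
    · █ █ █ █ · · · · · · ·
    · █ █ █ · · · · · · · ·
    · █ · · · · · · · · · ·
    · · · · · · · · · · · ·
    · · · · · · · · · · · ·
T3:
  2·area = 104
  edge (10, 0)→(18, 16): d=(8,16) inclusive
  edge (18, 16)→(9, 11): d=(-9,-5) inclusive
  edge (9, 11)→(10, 0): d=(1,-11) inclusive
    (5,1)@(11, 3): e=[8,82,14] → █
    (6,1)@(13, 3): e=[-24,92,36] → ·
    (5,2)@(11, 5): e=[24,64,16] → █
    (6,2)@(13, 5): e=[-8,74,38] → ·
    (5,3)@(11, 7): e=[40,46,18] → █
    (6,3)@(13, 7): e=[8,56,40] → █
    (7,3)@(15, 7): e=[-24,66,62] → ·
    (5,4)@(11, 9): e=[56,28,20] → █
    (7,4)@(15, 9): e=[-8,48,64] → ·
    (4,5)@(9, 11): e=[104,0,0] → █  [on edge]
    (7,5)@(15, 11): e=[8,30,66] → █
    (8,5)@(17, 11): e=[-24,40,88] → ·
  covered (13 px):
    · · · · · · · · · · · ·
    · · · · · █ · · · · · ·
    · · · · · █ · · · · · ·
    · · · · · █ █ · · · · ·
    · · · · · █ █ · · · · ·
    · · · · █ █ █ █ · · · ·
    · · · · · · █ █ · · · ·
    · · · · · · · · █ · · ·
    · · · · · · · · · · · ·
    · · · · · · · · · · · ·

Final: 40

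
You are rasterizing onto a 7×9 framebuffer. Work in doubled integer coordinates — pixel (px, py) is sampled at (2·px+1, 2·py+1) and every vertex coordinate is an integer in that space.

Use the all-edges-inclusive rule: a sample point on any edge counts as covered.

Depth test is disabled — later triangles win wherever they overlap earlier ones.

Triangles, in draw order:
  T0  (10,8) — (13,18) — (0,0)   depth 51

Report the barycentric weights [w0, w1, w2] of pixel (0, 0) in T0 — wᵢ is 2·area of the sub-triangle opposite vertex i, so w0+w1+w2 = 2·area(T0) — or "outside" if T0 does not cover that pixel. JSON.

T0:
  2·area = 76
  edge (10, 8)→(13, 18): d=(3,10) inclusive
  edge (13, 18)→(0, 0): d=(-13,-18) inclusive
  edge (0, 0)→(10, 8): d=(10,8) inclusive
    (0,0)@(1, 1): e=[69,5,2] → X
    (1,0)@(3, 1): e=[49,41,-14] → .
    (0,1)@(1, 3): e=[75,-21,22] → .
    (1,1)@(3, 3): e=[55,15,6] → X
    (2,1)@(5, 3): e=[35,51,-10] → .
    (1,2)@(3, 5): e=[61,-11,26] → .
    (2,2)@(5, 5): e=[41,25,10] → X
    (3,2)@(7, 5): e=[21,61,-6] → .
    (2,3)@(5, 7): e=[47,-1,30] → .
    (3,3)@(7, 7): e=[27,35,14] → X
    (4,3)@(9, 7): e=[7,71,-2] → .
    (3,4)@(7, 9): e=[33,9,34] → X
  covered (9 px):
    X . . . . . .
    . X . . . . .
    . . X . . . .
    . . . X . . .
    . . . X X . .
    . . . . X . .
    . . . . . X .
    . . . . . X .
    . . . . . . .

Result: [5,2,69]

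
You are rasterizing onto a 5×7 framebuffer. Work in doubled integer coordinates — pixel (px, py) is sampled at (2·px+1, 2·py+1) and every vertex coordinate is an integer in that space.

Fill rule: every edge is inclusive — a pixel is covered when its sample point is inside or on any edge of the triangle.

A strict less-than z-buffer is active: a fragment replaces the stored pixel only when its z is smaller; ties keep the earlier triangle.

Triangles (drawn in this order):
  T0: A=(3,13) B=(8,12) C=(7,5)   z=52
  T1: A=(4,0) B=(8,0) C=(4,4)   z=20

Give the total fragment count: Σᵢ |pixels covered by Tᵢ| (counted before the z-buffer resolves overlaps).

T0:
  2·area = 36  (B↔C swapped to make it positive)
  edge (3, 13)→(7, 5): d=(4,-8) inclusive
  edge (7, 5)→(8, 12): d=(1,7) inclusive
  edge (8, 12)→(3, 13): d=(-5,1) inclusive
    (4,0)@(9, 1): e=[0,-18,54] → ·  [on edge]
    (3,2)@(7, 5): e=[0,0,36] → █  [on edge]
    (4,2)@(9, 5): e=[16,-14,34] → ·
    (3,3)@(7, 7): e=[8,2,26] → █
    (4,3)@(9, 7): e=[24,-12,24] → ·
    (2,4)@(5, 9): e=[0,18,18] → █  [on edge]
    (4,4)@(9, 9): e=[32,-10,14] → ·
    (2,5)@(5, 11): e=[8,20,8] → █
    (4,5)@(9, 11): e=[40,-8,4] → ·
    (1,6)@(3, 13): e=[0,36,0] → █  [on edge]
    (2,6)@(5, 13): e=[16,22,-2] → ·
    (3,6)@(7, 13): e=[32,8,-4] → ·
  covered (7 px):
    · · · · ·
    · · · · ·
    · · · █ ·
    · · · █ ·
    · · █ █ ·
    · · █ █ ·
    · █ · · ·
T1:
  2·area = 16
  edge (4, 0)→(8, 0): d=(4,0) inclusive
  edge (8, 0)→(4, 4): d=(-4,4) inclusive
  edge (4, 4)→(4, 0): d=(0,-4) inclusive
    (2,0)@(5, 1): e=[4,8,4] → █
    (3,0)@(7, 1): e=[4,0,12] → █  [on edge]
    (4,0)@(9, 1): e=[4,-8,20] → ·
    (2,1)@(5, 3): e=[12,0,4] → █  [on edge]
    (3,1)@(7, 3): e=[12,-8,12] → ·
    (1,2)@(3, 5): e=[20,0,-4] → ·  [on edge]
    (2,2)@(5, 5): e=[20,-8,4] → ·
    (0,3)@(1, 7): e=[28,0,-12] → ·  [on edge]
  covered (3 px):
    · · █ █ ·
    · · █ · ·
    · · · · ·
    · · · · ·
    · · · · ·
    · · · · ·
    · · · · ·

Result: 10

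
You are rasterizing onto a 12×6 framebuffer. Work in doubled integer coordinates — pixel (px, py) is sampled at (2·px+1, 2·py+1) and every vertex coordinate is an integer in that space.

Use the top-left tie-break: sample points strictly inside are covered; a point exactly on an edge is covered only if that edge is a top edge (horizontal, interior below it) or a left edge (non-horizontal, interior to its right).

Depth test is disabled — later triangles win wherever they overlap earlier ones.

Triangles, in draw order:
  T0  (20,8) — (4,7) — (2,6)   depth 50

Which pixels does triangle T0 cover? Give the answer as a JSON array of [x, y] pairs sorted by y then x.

T0:
  2·area = 14
  edge (20, 8)→(4, 7): d=(-16,-1) top-left  bias=+0
  edge (4, 7)→(2, 6): d=(-2,-1) top-left  bias=+0
  edge (2, 6)→(20, 8): d=(18,2) right/bottom  bias=-1
    (2,3)@(5, 7): e=[1,1,12] → #
    (3,3)@(7, 7): e=[3,3,8] → #
    (4,3)@(9, 7): e=[5,5,4] → #
    (5,3)@(11, 7): e=[7,7,0] → ·  [on edge]
    (2,4)@(5, 9): e=[-31,-3,48] → ·
    (3,4)@(7, 9): e=[-29,-1,44] → ·
    (4,4)@(9, 9): e=[-27,1,40] → ·
  covered (3 px):
    · · · · · · · · · · · ·
    · · · · · · · · · · · ·
    · · · · · · · · · · · ·
    · · # # # · · · · · · ·
    · · · · · · · · · · · ·
    · · · · · · · · · · · ·

Answer: [[2,3],[3,3],[4,3]]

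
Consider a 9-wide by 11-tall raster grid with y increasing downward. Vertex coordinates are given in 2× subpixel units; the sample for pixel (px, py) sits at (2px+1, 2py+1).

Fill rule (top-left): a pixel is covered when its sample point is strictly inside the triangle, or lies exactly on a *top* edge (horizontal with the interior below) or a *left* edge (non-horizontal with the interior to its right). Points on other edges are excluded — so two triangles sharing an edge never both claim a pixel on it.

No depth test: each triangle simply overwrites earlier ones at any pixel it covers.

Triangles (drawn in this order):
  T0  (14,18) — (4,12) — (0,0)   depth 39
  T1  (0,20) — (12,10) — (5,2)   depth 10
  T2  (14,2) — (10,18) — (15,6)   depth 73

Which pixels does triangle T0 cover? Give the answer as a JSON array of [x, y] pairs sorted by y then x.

T0:
  2·area = 96
  edge (14, 18)→(4, 12): d=(-10,-6) top-left  bias=+0
  edge (4, 12)→(0, 0): d=(-4,-12) top-left  bias=+0
  edge (0, 0)→(14, 18): d=(14,18) right/bottom  bias=-1
    (0,1)@(1, 3): e=[72,0,24] → █  [on edge]
    (1,1)@(3, 3): e=[84,24,-12] → ·
    (0,2)@(1, 5): e=[52,-8,52] → ·
    (1,2)@(3, 5): e=[64,16,16] → █
    (2,2)@(5, 5): e=[76,40,-20] → ·
    (1,3)@(3, 7): e=[44,8,44] → █
    (2,3)@(5, 7): e=[56,32,8] → █
    (3,3)@(7, 7): e=[68,56,-28] → ·
    (1,4)@(3, 9): e=[24,0,72] → █  [on edge]
    (3,4)@(7, 9): e=[48,48,0] → ·  [on edge]
    (1,5)@(3, 11): e=[4,-8,100] → ·
    (2,5)@(5, 11): e=[16,16,64] → █
    (2,7)@(5, 15): e=[-24,0,120] → ·  [on edge]
    (4,7)@(9, 15): e=[0,48,48] → █  [on edge]
    (3,10)@(7, 21): e=[-72,0,168] → ·  [on edge]
  covered (13 px):
    · · · · · · · · ·
    █ · · · · · · · ·
    · █ · · · · · · ·
    · █ █ · · · · · ·
    · █ █ · · · · · ·
    · · █ █ · · · · ·
    · · · █ █ · · · ·
    · · · · █ █ · · ·
    · · · · · · █ · ·
    · · · · · · · · ·
    · · · · · · · · ·
T1:
  2·area = 166  (B↔C swapped to make it positive)
  edge (0, 20)→(5, 2): d=(5,-18) top-left  bias=+0
  edge (5, 2)→(12, 10): d=(7,8) right/bottom  bias=-1
  edge (12, 10)→(0, 20): d=(-12,10) right/bottom  bias=-1
    (2,1)@(5, 3): e=[5,7,154] → █
    (3,1)@(7, 3): e=[41,-9,134] → ·
    (2,2)@(5, 5): e=[15,21,130] → █
    (3,2)@(7, 5): e=[51,5,110] → █
    (4,2)@(9, 5): e=[87,-11,90] → ·
    (2,3)@(5, 7): e=[25,35,106] → █
    (4,3)@(9, 7): e=[97,3,66] → █
    (5,3)@(11, 7): e=[133,-13,46] → ·
    (2,4)@(5, 9): e=[35,49,82] → █
    (5,4)@(11, 9): e=[143,1,22] → █
    (6,4)@(13, 9): e=[179,-15,2] → ·
    (1,5)@(3, 11): e=[9,79,78] → █
  covered (22 px):
    · · · · · · · · ·
    · · █ · · · · · ·
    · · █ █ · · · · ·
    · · █ █ █ · · · ·
    · · █ █ █ █ · · ·
    · █ █ █ █ · · · ·
    · █ █ █ · · · · ·
    · █ █ · · · · · ·
    █ █ · · · · · · ·
    █ · · · · · · · ·
    · · · · · · · · ·
T2:
  2·area = 32  (B↔C swapped to make it positive)
  edge (14, 2)→(15, 6): d=(1,4) right/bottom  bias=-1
  edge (15, 6)→(10, 18): d=(-5,12) right/bottom  bias=-1
  edge (10, 18)→(14, 2): d=(4,-16) top-left  bias=+0
    (6,3)@(13, 7): e=[9,19,4] → █
    (7,3)@(15, 7): e=[1,-5,36] → ·
    (6,4)@(13, 9): e=[11,9,12] → █
    (7,4)@(15, 9): e=[3,-15,44] → ·
    (6,5)@(13, 11): e=[13,-1,20] → ·
    (5,7)@(11, 15): e=[25,3,4] → █
    (6,7)@(13, 15): e=[17,-21,36] → ·
    (5,8)@(11, 17): e=[27,-7,12] → ·
  covered (3 px):
    · · · · · · · · ·
    · · · · · · · · ·
    · · · · · · · · ·
    · · · · · · █ · ·
    · · · · · · █ · ·
    · · · · · · · · ·
    · · · · · · · · ·
    · · · · · █ · · ·
    · · · · · · · · ·
    · · · · · · · · ·
    · · · · · · · · ·

Final: [[0,1],[1,2],[1,3],[2,3],[1,4],[2,4],[2,5],[3,5],[3,6],[4,6],[4,7],[5,7],[6,8]]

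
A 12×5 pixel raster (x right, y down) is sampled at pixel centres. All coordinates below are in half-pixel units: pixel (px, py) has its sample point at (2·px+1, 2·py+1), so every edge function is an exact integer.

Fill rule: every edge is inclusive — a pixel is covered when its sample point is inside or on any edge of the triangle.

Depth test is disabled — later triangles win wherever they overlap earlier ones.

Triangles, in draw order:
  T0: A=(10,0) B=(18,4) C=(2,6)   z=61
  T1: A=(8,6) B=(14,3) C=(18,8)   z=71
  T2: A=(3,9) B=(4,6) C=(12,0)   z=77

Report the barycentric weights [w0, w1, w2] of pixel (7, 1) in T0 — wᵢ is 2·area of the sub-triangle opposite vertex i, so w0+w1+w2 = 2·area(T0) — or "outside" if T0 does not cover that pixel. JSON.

T0:
  2·area = 80
  edge (10, 0)→(18, 4): d=(8,4) inclusive
  edge (18, 4)→(2, 6): d=(-16,2) inclusive
  edge (2, 6)→(10, 0): d=(8,-6) inclusive
    (4,0)@(9, 1): e=[12,66,2] → #
    (5,0)@(11, 1): e=[4,62,14] → #
    (6,0)@(13, 1): e=[-4,58,26] → ·
    (3,1)@(7, 3): e=[36,38,6] → #
    (6,1)@(13, 3): e=[12,26,42] → #
    (7,1)@(15, 3): e=[4,22,54] → #
    (8,1)@(17, 3): e=[-4,18,66] → ·
    (2,2)@(5, 5): e=[60,10,10] → #
    (5,2)@(11, 5): e=[36,-2,46] → ·
    (6,2)@(13, 5): e=[28,-6,58] → ·
    (7,2)@(15, 5): e=[20,-10,70] → ·
    (2,3)@(5, 7): e=[76,-22,26] → ·
  covered (10 px):
    · · · · # # · · · · · ·
    · · · # # # # # · · · ·
    · · # # # · · · · · · ·
    · · · · · · · · · · · ·
    · · · · · · · · · · · ·
T1:
  2·area = 42
  edge (8, 6)→(14, 3): d=(6,-3) inclusive
  edge (14, 3)→(18, 8): d=(4,5) inclusive
  edge (18, 8)→(8, 6): d=(-10,-2) inclusive
    (1,2)@(3, 5): e=[-21,63,0] → ·  [on edge]
    (5,2)@(11, 5): e=[3,23,16] → #
    (6,2)@(13, 5): e=[9,13,20] → #
    (7,2)@(15, 5): e=[15,3,24] → #
    (8,2)@(17, 5): e=[21,-7,28] → ·
    (5,3)@(11, 7): e=[15,31,-4] → ·
    (6,3)@(13, 7): e=[21,21,0] → #  [on edge]
    (8,3)@(17, 7): e=[33,1,8] → #
    (9,3)@(19, 7): e=[39,-9,12] → ·
    (6,4)@(13, 9): e=[33,29,-20] → ·
    (7,4)@(15, 9): e=[39,19,-16] → ·
    (8,4)@(17, 9): e=[45,9,-12] → ·
    (11,4)@(23, 9): e=[63,-21,0] → ·  [on edge]
  covered (6 px):
    · · · · · · · · · · · ·
    · · · · · · · · · · · ·
    · · · · · # # # · · · ·
    · · · · · · # # # · · ·
    · · · · · · · · · · · ·
T2:
  2·area = 18
  edge (3, 9)→(4, 6): d=(1,-3) inclusive
  edge (4, 6)→(12, 0): d=(8,-6) inclusive
  edge (12, 0)→(3, 9): d=(-9,9) inclusive
    (5,0)@(11, 1): e=[16,2,0] → #  [on edge]
    (6,0)@(13, 1): e=[22,14,-18] → ·
    (2,1)@(5, 3): e=[0,-18,36] → ·  [on edge]
    (4,1)@(9, 3): e=[12,6,0] → #  [on edge]
    (5,1)@(11, 3): e=[18,18,-18] → ·
    (3,2)@(7, 5): e=[8,10,0] → #  [on edge]
    (4,2)@(9, 5): e=[14,22,-18] → ·
    (2,3)@(5, 7): e=[4,14,0] → #  [on edge]
    (3,3)@(7, 7): e=[10,26,-18] → ·
    (1,4)@(3, 9): e=[0,18,0] → #  [on edge]
    (2,4)@(5, 9): e=[6,30,-18] → ·
  covered (5 px):
    · · · · · # · · · · · ·
    · · · · # · · · · · · ·
    · · · # · · · · · · · ·
    · · # · · · · · · · · ·
    · # · · · · · · · · · ·

Final: [22,54,4]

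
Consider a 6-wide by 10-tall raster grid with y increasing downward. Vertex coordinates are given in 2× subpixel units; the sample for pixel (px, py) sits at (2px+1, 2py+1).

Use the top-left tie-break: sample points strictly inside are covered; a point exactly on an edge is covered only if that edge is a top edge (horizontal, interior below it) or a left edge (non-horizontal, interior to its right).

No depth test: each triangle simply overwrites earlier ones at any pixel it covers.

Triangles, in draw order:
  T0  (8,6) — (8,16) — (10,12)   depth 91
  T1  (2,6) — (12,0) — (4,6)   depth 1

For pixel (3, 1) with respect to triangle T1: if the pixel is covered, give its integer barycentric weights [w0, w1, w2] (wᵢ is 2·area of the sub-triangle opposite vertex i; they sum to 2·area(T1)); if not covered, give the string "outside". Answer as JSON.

T0:
  2·area = 20  (B↔C swapped to make it positive)
  edge (8, 6)→(10, 12): d=(2,6) right/bottom  bias=-1
  edge (10, 12)→(8, 16): d=(-2,4) right/bottom  bias=-1
  edge (8, 16)→(8, 6): d=(0,-10) top-left  bias=+0
    (3,1)@(7, 3): e=[0,30,-10] → ·  [on edge]
    (4,4)@(9, 9): e=[0,10,10] → ·  [on edge]
    (4,5)@(9, 11): e=[4,6,10] → █
    (5,5)@(11, 11): e=[-8,-2,30] → ·
    (4,6)@(9, 13): e=[8,2,10] → █
    (5,6)@(11, 13): e=[-4,-6,30] → ·
    (4,7)@(9, 15): e=[12,-2,10] → ·
    (5,7)@(11, 15): e=[0,-10,30] → ·  [on edge]
  covered (2 px):
    · · · · · ·
    · · · · · ·
    · · · · · ·
    · · · · · ·
    · · · · · ·
    · · · · █ ·
    · · · · █ ·
    · · · · · ·
    · · · · · ·
    · · · · · ·
T1:
  2·area = 12
  edge (2, 6)→(12, 0): d=(10,-6) top-left  bias=+0
  edge (12, 0)→(4, 6): d=(-8,6) right/bottom  bias=-1
  edge (4, 6)→(2, 6): d=(-2,0) right/bottom  bias=-1
    (3,1)@(7, 3): e=[0,6,6] → █  [on edge]
    (4,1)@(9, 3): e=[12,-6,6] → ·
    (2,2)@(5, 5): e=[8,2,2] → █
    (3,2)@(7, 5): e=[20,-10,2] → ·
    (2,3)@(5, 7): e=[28,-14,-2] → ·
  covered (2 px):
    · · · · · ·
    · · · █ · ·
    · · █ · · ·
    · · · · · ·
    · · · · · ·
    · · · · · ·
    · · · · · ·
    · · · · · ·
    · · · · · ·
    · · · · · ·

Result: [6,6,0]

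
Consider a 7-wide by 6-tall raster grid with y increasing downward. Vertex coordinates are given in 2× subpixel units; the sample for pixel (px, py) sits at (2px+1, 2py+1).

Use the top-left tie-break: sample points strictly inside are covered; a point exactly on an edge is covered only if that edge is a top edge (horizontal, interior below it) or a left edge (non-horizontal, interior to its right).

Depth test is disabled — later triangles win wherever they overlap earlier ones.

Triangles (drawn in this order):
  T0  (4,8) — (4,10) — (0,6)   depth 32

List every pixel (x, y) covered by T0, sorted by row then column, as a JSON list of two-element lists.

T0:
  2·area = 8
  edge (4, 8)→(4, 10): d=(0,2) right/bottom  bias=-1
  edge (4, 10)→(0, 6): d=(-4,-4) top-left  bias=+0
  edge (0, 6)→(4, 8): d=(4,2) right/bottom  bias=-1
    (0,3)@(1, 7): e=[6,0,2] → X  [on edge]
    (1,3)@(3, 7): e=[2,8,-2] → .
    (0,4)@(1, 9): e=[6,-8,10] → .
    (1,4)@(3, 9): e=[2,0,6] → X  [on edge]
    (2,4)@(5, 9): e=[-2,8,2] → .
    (1,5)@(3, 11): e=[2,-8,14] → .
    (2,5)@(5, 11): e=[-2,0,10] → .  [on edge]
  covered (2 px):
    . . . . . . .
    . . . . . . .
    . . . . . . .
    X . . . . . .
    . X . . . . .
    . . . . . . .

Answer: [[0,3],[1,4]]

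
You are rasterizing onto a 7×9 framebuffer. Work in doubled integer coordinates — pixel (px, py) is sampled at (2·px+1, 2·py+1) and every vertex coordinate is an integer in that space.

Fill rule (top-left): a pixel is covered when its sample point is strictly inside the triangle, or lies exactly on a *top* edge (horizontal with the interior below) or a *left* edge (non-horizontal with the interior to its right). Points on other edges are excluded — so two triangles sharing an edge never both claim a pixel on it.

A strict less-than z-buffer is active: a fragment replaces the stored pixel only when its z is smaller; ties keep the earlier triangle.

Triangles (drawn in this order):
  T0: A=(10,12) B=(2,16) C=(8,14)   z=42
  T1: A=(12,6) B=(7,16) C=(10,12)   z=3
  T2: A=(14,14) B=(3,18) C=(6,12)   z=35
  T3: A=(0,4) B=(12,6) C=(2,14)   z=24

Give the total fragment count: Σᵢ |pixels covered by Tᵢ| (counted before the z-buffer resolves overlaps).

T0:
  2·area = 8  (B↔C swapped to make it positive)
  edge (10, 12)→(8, 14): d=(-2,2) right/bottom  bias=-1
  edge (8, 14)→(2, 16): d=(-6,2) right/bottom  bias=-1
  edge (2, 16)→(10, 12): d=(8,-4) top-left  bias=+0
    (6,4)@(13, 9): e=[0,20,-12] → ·  [on edge]
    (5,5)@(11, 11): e=[0,12,-4] → ·  [on edge]
    (4,6)@(9, 13): e=[0,4,4] → ·  [on edge]
    (5,6)@(11, 13): e=[-4,0,12] → ·  [on edge]
    (2,7)@(5, 15): e=[4,0,4] → ·  [on edge]
    (3,7)@(7, 15): e=[0,-4,12] → ·  [on edge]
    (2,8)@(5, 17): e=[0,-12,20] → ·  [on edge]
  covered (0 px):
    · · · · · · ·
    · · · · · · ·
    · · · · · · ·
    · · · · · · ·
    · · · · · · ·
    · · · · · · ·
    · · · · · · ·
    · · · · · · ·
    · · · · · · ·
T1:
  2·area = 10  (B↔C swapped to make it positive)
  edge (12, 6)→(10, 12): d=(-2,6) right/bottom  bias=-1
  edge (10, 12)→(7, 16): d=(-3,4) right/bottom  bias=-1
  edge (7, 16)→(12, 6): d=(5,-10) top-left  bias=+0
    (6,1)@(13, 3): e=[0,15,-5] → ·  [on edge]
    (5,4)@(11, 9): e=[0,5,5] → ·  [on edge]
    (4,6)@(9, 13): e=[4,1,5] → #
    (5,6)@(11, 13): e=[-8,-7,25] → ·
    (4,7)@(9, 15): e=[0,-5,15] → ·  [on edge]
  covered (1 px):
    · · · · · · ·
    · · · · · · ·
    · · · · · · ·
    · · · · · · ·
    · · · · · · ·
    · · · · · · ·
    · · · · # · ·
    · · · · · · ·
    · · · · · · ·
T2:
  2·area = 54
  edge (14, 14)→(3, 18): d=(-11,4) right/bottom  bias=-1
  edge (3, 18)→(6, 12): d=(3,-6) top-left  bias=+0
  edge (6, 12)→(14, 14): d=(8,2) right/bottom  bias=-1
    (3,6)@(7, 13): e=[39,9,6] → #
    (4,6)@(9, 13): e=[31,21,2] → #
    (5,6)@(11, 13): e=[23,33,-2] → ·
    (2,7)@(5, 15): e=[25,3,26] → #
    (5,7)@(11, 15): e=[1,39,14] → #
    (6,7)@(13, 15): e=[-7,51,10] → ·
    (2,8)@(5, 17): e=[3,9,42] → #
    (3,8)@(7, 17): e=[-5,21,38] → ·
    (4,8)@(9, 17): e=[-13,33,34] → ·
    (5,8)@(11, 17): e=[-21,45,30] → ·
  covered (7 px):
    · · · · · · ·
    · · · · · · ·
    · · · · · · ·
    · · · · · · ·
    · · · · · · ·
    · · · · · · ·
    · · · # # · ·
    · · # # # # ·
    · · # · · · ·
T3:
  2·area = 116
  edge (0, 4)→(12, 6): d=(12,2) right/bottom  bias=-1
  edge (12, 6)→(2, 14): d=(-10,8) right/bottom  bias=-1
  edge (2, 14)→(0, 4): d=(-2,-10) top-left  bias=+0
    (0,2)@(1, 5): e=[10,98,8] → #
    (1,2)@(3, 5): e=[6,82,28] → #
    (2,2)@(5, 5): e=[2,66,48] → #
    (3,2)@(7, 5): e=[-2,50,68] → ·
    (0,3)@(1, 7): e=[34,78,4] → #
    (3,3)@(7, 7): e=[22,30,64] → #
    (4,3)@(9, 7): e=[18,14,84] → #
    (5,3)@(11, 7): e=[14,-2,104] → ·
    (0,4)@(1, 9): e=[58,58,0] → #  [on edge]
    (4,4)@(9, 9): e=[42,-6,80] → ·
    (0,5)@(1, 11): e=[82,38,-4] → ·
    (1,5)@(3, 11): e=[78,22,16] → #
  covered (15 px):
    · · · · · · ·
    · · · · · · ·
    # # # · · · ·
    # # # # # · ·
    # # # # · · ·
    · # # · · · ·
    · # · · · · ·
    · · · · · · ·
    · · · · · · ·

Final: 23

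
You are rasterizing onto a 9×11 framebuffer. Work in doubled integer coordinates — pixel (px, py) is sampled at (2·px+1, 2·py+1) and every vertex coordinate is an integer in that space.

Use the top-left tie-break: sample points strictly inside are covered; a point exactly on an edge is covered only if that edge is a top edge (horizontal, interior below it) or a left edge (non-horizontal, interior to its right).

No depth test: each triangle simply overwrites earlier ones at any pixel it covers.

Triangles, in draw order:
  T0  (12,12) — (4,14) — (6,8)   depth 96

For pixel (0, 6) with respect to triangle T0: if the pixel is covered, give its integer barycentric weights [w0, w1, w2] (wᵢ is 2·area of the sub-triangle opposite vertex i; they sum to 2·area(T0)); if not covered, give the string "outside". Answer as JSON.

T0:
  2·area = 44
  edge (12, 12)→(4, 14): d=(-8,2) right/bottom  bias=-1
  edge (4, 14)→(6, 8): d=(2,-6) top-left  bias=+0
  edge (6, 8)→(12, 12): d=(6,4) right/bottom  bias=-1
    (3,2)@(7, 5): e=[66,0,-22] → ·  [on edge]
    (3,4)@(7, 9): e=[34,8,2] → █
    (4,4)@(9, 9): e=[30,20,-6] → ·
    (2,5)@(5, 11): e=[22,0,22] → █  [on edge]
    (4,5)@(9, 11): e=[14,24,6] → █
    (5,5)@(11, 11): e=[10,36,-2] → ·
    (2,6)@(5, 13): e=[6,4,34] → █
    (4,6)@(9, 13): e=[-2,28,18] → ·
    (2,7)@(5, 15): e=[-10,8,46] → ·
    (3,7)@(7, 15): e=[-14,20,38] → ·
    (1,8)@(3, 17): e=[-22,0,66] → ·  [on edge]
  covered (6 px):
    · · · · · · · · ·
    · · · · · · · · ·
    · · · · · · · · ·
    · · · · · · · · ·
    · · · █ · · · · ·
    · · █ █ █ · · · ·
    · · █ █ · · · · ·
    · · · · · · · · ·
    · · · · · · · · ·
    · · · · · · · · ·
    · · · · · · · · ·

Answer: "outside"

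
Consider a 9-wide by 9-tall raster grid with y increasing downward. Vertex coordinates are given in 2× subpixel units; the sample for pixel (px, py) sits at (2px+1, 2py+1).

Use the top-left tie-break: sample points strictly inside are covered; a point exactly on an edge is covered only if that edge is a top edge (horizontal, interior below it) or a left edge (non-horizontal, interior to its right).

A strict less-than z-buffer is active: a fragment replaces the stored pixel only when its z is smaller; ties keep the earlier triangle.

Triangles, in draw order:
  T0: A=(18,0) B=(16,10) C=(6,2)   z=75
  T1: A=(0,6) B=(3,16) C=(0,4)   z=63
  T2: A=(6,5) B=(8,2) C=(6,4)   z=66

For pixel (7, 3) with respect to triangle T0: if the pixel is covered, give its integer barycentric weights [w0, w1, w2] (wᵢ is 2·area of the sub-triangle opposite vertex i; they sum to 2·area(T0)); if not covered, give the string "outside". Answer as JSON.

T0:
  2·area = 116
  edge (18, 0)→(16, 10): d=(-2,10) right/bottom  bias=-1
  edge (16, 10)→(6, 2): d=(-10,-8) top-left  bias=+0
  edge (6, 2)→(18, 0): d=(12,-2) top-left  bias=+0
    (6,0)@(13, 1): e=[48,66,2] → X
    (7,0)@(15, 1): e=[28,82,6] → X
    (8,0)@(17, 1): e=[8,98,10] → X
    (4,1)@(9, 3): e=[84,14,18] → X
    (5,1)@(11, 3): e=[64,30,22] → X
    (4,2)@(9, 5): e=[80,-6,42] → .
    (5,2)@(11, 5): e=[60,10,46] → X
    (8,2)@(17, 5): e=[0,58,58] → .  [on edge]
    (5,3)@(11, 7): e=[56,-10,70] → .
    (6,3)@(13, 7): e=[36,6,74] → X
    (8,3)@(17, 7): e=[-4,38,82] → .
    (6,4)@(13, 9): e=[32,-14,98] → .
    (7,7)@(15, 15): e=[0,-58,174] → .  [on edge]
  covered (14 px):
    . . . . . . X X X
    . . . . X X X X X
    . . . . . X X X .
    . . . . . . X X .
    . . . . . . . X .
    . . . . . . . . .
    . . . . . . . . .
    . . . . . . . . .
    . . . . . . . . .
T1:
  2·area = 6  (B↔C swapped to make it positive)
  edge (0, 6)→(0, 4): d=(0,-2) top-left  bias=+0
  edge (0, 4)→(3, 16): d=(3,12) right/bottom  bias=-1
  edge (3, 16)→(0, 6): d=(-3,-10) top-left  bias=+0
    (0,4)@(1, 9): e=[2,3,1] → X
    (1,4)@(3, 9): e=[6,-21,21] → .
    (0,5)@(1, 11): e=[2,9,-5] → .
  covered (1 px):
    . . . . . . . . .
    . . . . . . . . .
    . . . . . . . . .
    . . . . . . . . .
    X . . . . . . . .
    . . . . . . . . .
    . . . . . . . . .
    . . . . . . . . .
    . . . . . . . . .
T2:
  2·area = 2  (B↔C swapped to make it positive)
  edge (6, 5)→(6, 4): d=(0,-1) top-left  bias=+0
  edge (6, 4)→(8, 2): d=(2,-2) top-left  bias=+0
  edge (8, 2)→(6, 5): d=(-2,3) right/bottom  bias=-1
    (4,0)@(9, 1): e=[3,0,-1] → .  [on edge]
    (3,1)@(7, 3): e=[1,0,1] → X  [on edge]
    (4,1)@(9, 3): e=[3,4,-5] → .
    (2,2)@(5, 5): e=[-1,0,3] → .  [on edge]
    (3,2)@(7, 5): e=[1,4,-3] → .
    (1,3)@(3, 7): e=[-3,0,5] → .  [on edge]
    (0,4)@(1, 9): e=[-5,0,7] → .  [on edge]
  covered (1 px):
    . . . . . . . . .
    . . . X . . . . .
    . . . . . . . . .
    . . . . . . . . .
    . . . . . . . . .
    . . . . . . . . .
    . . . . . . . . .
    . . . . . . . . .
    . . . . . . . . .

Result: [22,78,16]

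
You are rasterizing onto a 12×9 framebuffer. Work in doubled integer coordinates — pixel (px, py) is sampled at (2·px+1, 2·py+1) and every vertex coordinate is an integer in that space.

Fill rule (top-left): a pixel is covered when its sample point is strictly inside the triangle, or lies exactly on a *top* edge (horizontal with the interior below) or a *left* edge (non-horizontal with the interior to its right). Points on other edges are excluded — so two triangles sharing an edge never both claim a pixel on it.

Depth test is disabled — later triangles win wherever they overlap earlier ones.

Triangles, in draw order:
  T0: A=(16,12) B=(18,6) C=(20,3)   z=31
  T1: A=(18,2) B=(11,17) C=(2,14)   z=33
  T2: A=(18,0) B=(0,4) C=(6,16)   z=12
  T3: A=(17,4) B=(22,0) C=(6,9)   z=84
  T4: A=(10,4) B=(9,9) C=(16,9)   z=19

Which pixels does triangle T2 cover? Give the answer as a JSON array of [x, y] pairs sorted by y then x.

T0:
  2·area = 6
  edge (16, 12)→(18, 6): d=(2,-6) top-left  bias=+0
  edge (18, 6)→(20, 3): d=(2,-3) top-left  bias=+0
  edge (20, 3)→(16, 12): d=(-4,9) right/bottom  bias=-1
    (9,1)@(19, 3): e=[0,-3,9] → .  [on edge]
    (9,2)@(19, 5): e=[4,1,1] → X
    (10,2)@(21, 5): e=[16,7,-17] → .
    (9,3)@(19, 7): e=[8,5,-7] → .
    (8,4)@(17, 9): e=[0,3,3] → X  [on edge]
    (9,4)@(19, 9): e=[12,9,-15] → .
    (8,5)@(17, 11): e=[4,7,-5] → .
    (7,7)@(15, 15): e=[0,9,-3] → .  [on edge]
  covered (2 px):
    . . . . . . . . . . . .
    . . . . . . . . . . . .
    . . . . . . . . . X . .
    . . . . . . . . . . . .
    . . . . . . . . X . . .
    . . . . . . . . . . . .
    . . . . . . . . . . . .
    . . . . . . . . . . . .
    . . . . . . . . . . . .
T1:
  2·area = 156
  edge (18, 2)→(11, 17): d=(-7,15) right/bottom  bias=-1
  edge (11, 17)→(2, 14): d=(-9,-3) top-left  bias=+0
  edge (2, 14)→(18, 2): d=(16,-12) top-left  bias=+0
    (8,1)@(17, 3): e=[8,144,4] → X
    (9,1)@(19, 3): e=[-22,150,28] → .
    (7,2)@(15, 5): e=[24,120,12] → X
    (8,2)@(17, 5): e=[-6,126,36] → .
    (6,3)@(13, 7): e=[40,96,20] → X
    (8,3)@(17, 7): e=[-20,108,68] → .
    (4,4)@(9, 9): e=[86,66,4] → X
    (5,4)@(11, 9): e=[56,72,28] → X
    (7,4)@(15, 9): e=[-4,84,76] → .
    (3,5)@(7, 11): e=[102,42,12] → X
    (7,5)@(15, 11): e=[-18,66,108] → .
    (2,6)@(5, 13): e=[118,18,20] → X
    (2,7)@(5, 15): e=[104,0,52] → X  [on edge]
    (5,8)@(11, 17): e=[0,0,156] → .  [on edge]
  covered (19 px):
    . . . . . . . . . . . .
    . . . . . . . . X . . .
    . . . . . . . X . . . .
    . . . . . . X X . . . .
    . . . . X X X . . . . .
    . . . X X X X . . . . .
    . . X X X X . . . . . .
    . . X X X X . . . . . .
    . . . . . . . . . . . .
T2:
  2·area = 240  (B↔C swapped to make it positive)
  edge (18, 0)→(6, 16): d=(-12,16) right/bottom  bias=-1
  edge (6, 16)→(0, 4): d=(-6,-12) top-left  bias=+0
  edge (0, 4)→(18, 0): d=(18,-4) top-left  bias=+0
    (7,0)@(15, 1): e=[36,198,6] → X
    (8,0)@(17, 1): e=[4,222,14] → X
    (9,0)@(19, 1): e=[-28,246,22] → .
    (2,1)@(5, 3): e=[172,66,2] → X
    (3,1)@(7, 3): e=[140,90,10] → X
    (4,1)@(9, 3): e=[108,114,18] → X
    (5,1)@(11, 3): e=[76,138,26] → X
    (6,1)@(13, 3): e=[44,162,34] → X
    (8,1)@(17, 3): e=[-20,210,50] → .
    (0,2)@(1, 5): e=[212,6,22] → X
    (1,2)@(3, 5): e=[180,30,30] → X
    (7,2)@(15, 5): e=[-12,174,78] → .
  covered (30 px):
    . . . . . . . X X . . .
    . . X X X X X X . . . .
    X X X X X X X . . . . .
    . X X X X X . . . . . .
    . X X X X X . . . . . .
    . . X X X . . . . . . .
    . . X X . . . . . . . .
    . . . . . . . . . . . .
    . . . . . . . . . . . .
T3:
  2·area = 19  (B↔C swapped to make it positive)
  edge (17, 4)→(6, 9): d=(-11,5) right/bottom  bias=-1
  edge (6, 9)→(22, 0): d=(16,-9) top-left  bias=+0
  edge (22, 0)→(17, 4): d=(-5,4) right/bottom  bias=-1
    (8,1)@(17, 3): e=[11,3,5] → X
    (9,1)@(19, 3): e=[1,21,-3] → .
    (8,2)@(17, 5): e=[-11,35,-5] → .
  covered (1 px):
    . . . . . . . . . . . .
    . . . . . . . . X . . .
    . . . . . . . . . . . .
    . . . . . . . . . . . .
    . . . . . . . . . . . .
    . . . . . . . . . . . .
    . . . . . . . . . . . .
    . . . . . . . . . . . .
    . . . . . . . . . . . .
T4:
  2·area = 35  (B↔C swapped to make it positive)
  edge (10, 4)→(16, 9): d=(6,5) right/bottom  bias=-1
  edge (16, 9)→(9, 9): d=(-7,0) right/bottom  bias=-1
  edge (9, 9)→(10, 4): d=(1,-5) top-left  bias=+0
    (5,2)@(11, 5): e=[1,28,6] → X
    (6,2)@(13, 5): e=[-9,28,16] → .
    (5,3)@(11, 7): e=[13,14,8] → X
    (6,3)@(13, 7): e=[3,14,18] → X
    (7,3)@(15, 7): e=[-7,14,28] → .
    (0,4)@(1, 9): e=[75,0,-40] → .  [on edge]
    (1,4)@(3, 9): e=[65,0,-30] → .  [on edge]
    (2,4)@(5, 9): e=[55,0,-20] → .  [on edge]
    (3,4)@(7, 9): e=[45,0,-10] → .  [on edge]
    (4,4)@(9, 9): e=[35,0,0] → .  [on edge]
    (5,4)@(11, 9): e=[25,0,10] → .  [on edge]
    (6,4)@(13, 9): e=[15,0,20] → .  [on edge]
    (7,4)@(15, 9): e=[5,0,30] → .  [on edge]
    (8,4)@(17, 9): e=[-5,0,40] → .  [on edge]
    (9,4)@(19, 9): e=[-15,0,50] → .  [on edge]
    (10,4)@(21, 9): e=[-25,0,60] → .  [on edge]
    (11,4)@(23, 9): e=[-35,0,70] → .  [on edge]
  covered (3 px):
    . . . . . . . . . . . .
    . . . . . . . . . . . .
    . . . . . X . . . . . .
    . . . . . X X . . . . .
    . . . . . . . . . . . .
    . . . . . . . . . . . .
    . . . . . . . . . . . .
    . . . . . . . . . . . .
    . . . . . . . . . . . .

Answer: [[7,0],[8,0],[2,1],[3,1],[4,1],[5,1],[6,1],[7,1],[0,2],[1,2],[2,2],[3,2],[4,2],[5,2],[6,2],[1,3],[2,3],[3,3],[4,3],[5,3],[1,4],[2,4],[3,4],[4,4],[5,4],[2,5],[3,5],[4,5],[2,6],[3,6]]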